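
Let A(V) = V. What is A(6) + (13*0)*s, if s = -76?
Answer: 6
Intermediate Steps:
A(6) + (13*0)*s = 6 + (13*0)*(-76) = 6 + 0*(-76) = 6 + 0 = 6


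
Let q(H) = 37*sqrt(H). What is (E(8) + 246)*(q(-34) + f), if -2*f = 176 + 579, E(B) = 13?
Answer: -195545/2 + 9583*I*sqrt(34) ≈ -97773.0 + 55878.0*I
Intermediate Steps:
f = -755/2 (f = -(176 + 579)/2 = -1/2*755 = -755/2 ≈ -377.50)
(E(8) + 246)*(q(-34) + f) = (13 + 246)*(37*sqrt(-34) - 755/2) = 259*(37*(I*sqrt(34)) - 755/2) = 259*(37*I*sqrt(34) - 755/2) = 259*(-755/2 + 37*I*sqrt(34)) = -195545/2 + 9583*I*sqrt(34)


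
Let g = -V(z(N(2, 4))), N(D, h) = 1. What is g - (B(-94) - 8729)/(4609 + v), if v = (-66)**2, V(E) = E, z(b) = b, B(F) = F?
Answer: -142/8965 ≈ -0.015839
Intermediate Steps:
v = 4356
g = -1 (g = -1*1 = -1)
g - (B(-94) - 8729)/(4609 + v) = -1 - (-94 - 8729)/(4609 + 4356) = -1 - (-8823)/8965 = -1 - 1*(-8823/8965) = -1 + 8823/8965 = -142/8965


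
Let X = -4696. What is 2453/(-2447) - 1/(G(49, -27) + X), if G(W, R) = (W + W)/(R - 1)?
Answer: -23050853/22999353 ≈ -1.0022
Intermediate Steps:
G(W, R) = 2*W/(-1 + R) (G(W, R) = (2*W)/(-1 + R) = 2*W/(-1 + R))
2453/(-2447) - 1/(G(49, -27) + X) = 2453/(-2447) - 1/(2*49/(-1 - 27) - 4696) = 2453*(-1/2447) - 1/(2*49/(-28) - 4696) = -2453/2447 - 1/(2*49*(-1/28) - 4696) = -2453/2447 - 1/(-7/2 - 4696) = -2453/2447 - 1/(-9399/2) = -2453/2447 - 1*(-2/9399) = -2453/2447 + 2/9399 = -23050853/22999353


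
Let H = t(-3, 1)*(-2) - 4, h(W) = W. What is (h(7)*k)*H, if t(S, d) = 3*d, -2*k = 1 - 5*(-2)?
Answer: 385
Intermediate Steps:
k = -11/2 (k = -(1 - 5*(-2))/2 = -(1 + 10)/2 = -1/2*11 = -11/2 ≈ -5.5000)
H = -10 (H = (3*1)*(-2) - 4 = 3*(-2) - 4 = -6 - 4 = -10)
(h(7)*k)*H = (7*(-11/2))*(-10) = -77/2*(-10) = 385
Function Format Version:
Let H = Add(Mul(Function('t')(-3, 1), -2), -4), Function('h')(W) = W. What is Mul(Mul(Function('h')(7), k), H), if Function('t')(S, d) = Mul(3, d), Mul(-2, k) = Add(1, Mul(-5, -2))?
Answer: 385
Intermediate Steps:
k = Rational(-11, 2) (k = Mul(Rational(-1, 2), Add(1, Mul(-5, -2))) = Mul(Rational(-1, 2), Add(1, 10)) = Mul(Rational(-1, 2), 11) = Rational(-11, 2) ≈ -5.5000)
H = -10 (H = Add(Mul(Mul(3, 1), -2), -4) = Add(Mul(3, -2), -4) = Add(-6, -4) = -10)
Mul(Mul(Function('h')(7), k), H) = Mul(Mul(7, Rational(-11, 2)), -10) = Mul(Rational(-77, 2), -10) = 385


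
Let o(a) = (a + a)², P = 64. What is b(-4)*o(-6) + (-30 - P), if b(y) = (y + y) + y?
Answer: -1822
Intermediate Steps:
b(y) = 3*y (b(y) = 2*y + y = 3*y)
o(a) = 4*a² (o(a) = (2*a)² = 4*a²)
b(-4)*o(-6) + (-30 - P) = (3*(-4))*(4*(-6)²) + (-30 - 1*64) = -48*36 + (-30 - 64) = -12*144 - 94 = -1728 - 94 = -1822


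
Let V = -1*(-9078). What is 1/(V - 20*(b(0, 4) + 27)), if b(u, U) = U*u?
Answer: 1/8538 ≈ 0.00011712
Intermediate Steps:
V = 9078
1/(V - 20*(b(0, 4) + 27)) = 1/(9078 - 20*(4*0 + 27)) = 1/(9078 - 20*(0 + 27)) = 1/(9078 - 20*27) = 1/(9078 - 540) = 1/8538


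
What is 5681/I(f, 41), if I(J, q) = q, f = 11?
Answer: 5681/41 ≈ 138.56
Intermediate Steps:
5681/I(f, 41) = 5681/41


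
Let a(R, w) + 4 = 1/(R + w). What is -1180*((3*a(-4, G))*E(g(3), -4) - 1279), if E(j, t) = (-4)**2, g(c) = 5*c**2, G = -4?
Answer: 1742860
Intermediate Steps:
a(R, w) = -4 + 1/(R + w)
E(j, t) = 16
-1180*((3*a(-4, G))*E(g(3), -4) - 1279) = -1180*((3*((1 - 4*(-4) - 4*(-4))/(-4 - 4)))*16 - 1279) = -1180*((3*((1 + 16 + 16)/(-8)))*16 - 1279) = -1180*((3*(-1/8*33))*16 - 1279) = -1180*((3*(-33/8))*16 - 1279) = -1180*(-99/8*16 - 1279) = -1180*(-198 - 1279) = -1180*(-1477) = 1742860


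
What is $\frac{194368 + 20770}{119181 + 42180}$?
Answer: $\frac{215138}{161361} \approx 1.3333$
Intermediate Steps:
$\frac{194368 + 20770}{119181 + 42180} = \frac{215138}{161361}$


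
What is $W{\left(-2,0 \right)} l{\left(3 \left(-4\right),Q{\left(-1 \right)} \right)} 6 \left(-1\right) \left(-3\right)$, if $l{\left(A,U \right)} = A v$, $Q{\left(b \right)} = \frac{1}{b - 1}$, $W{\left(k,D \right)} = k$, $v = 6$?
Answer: $2592$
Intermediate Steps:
$Q{\left(b \right)} = \frac{1}{-1 + b}$
$l{\left(A,U \right)} = 6 A$ ($l{\left(A,U \right)} = A 6 = 6 A$)
$W{\left(-2,0 \right)} l{\left(3 \left(-4\right),Q{\left(-1 \right)} \right)} 6 \left(-1\right) \left(-3\right) = - 2 \cdot 6 \cdot 3 \left(-4\right) 6 \left(-1\right) \left(-3\right) = - 2 \cdot 6 \left(-12\right) \left(\left(-6\right) \left(-3\right)\right) = \left(-2\right) \left(-72\right) 18 = 144 \cdot 18 = 2592$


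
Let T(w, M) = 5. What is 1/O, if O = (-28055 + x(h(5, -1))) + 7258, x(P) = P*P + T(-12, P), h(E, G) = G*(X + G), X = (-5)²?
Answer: -1/20216 ≈ -4.9466e-5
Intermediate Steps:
X = 25
h(E, G) = G*(25 + G)
x(P) = 5 + P² (x(P) = P*P + 5 = P² + 5 = 5 + P²)
O = -20216 (O = (-28055 + (5 + (-(25 - 1))²)) + 7258 = (-28055 + (5 + (-1*24)²)) + 7258 = (-28055 + (5 + (-24)²)) + 7258 = (-28055 + (5 + 576)) + 7258 = (-28055 + 581) + 7258 = -27474 + 7258 = -20216)
1/O = 1/(-20216) = -1/20216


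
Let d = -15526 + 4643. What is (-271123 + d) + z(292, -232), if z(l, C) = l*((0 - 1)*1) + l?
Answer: -282006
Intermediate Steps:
d = -10883
z(l, C) = 0 (z(l, C) = l*(-1*1) + l = l*(-1) + l = -l + l = 0)
(-271123 + d) + z(292, -232) = (-271123 - 10883) + 0 = -282006 + 0 = -282006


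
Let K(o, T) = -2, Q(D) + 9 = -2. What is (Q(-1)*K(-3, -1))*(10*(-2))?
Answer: -440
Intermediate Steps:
Q(D) = -11 (Q(D) = -9 - 2 = -11)
(Q(-1)*K(-3, -1))*(10*(-2)) = (-11*(-2))*(10*(-2)) = 22*(-20) = -440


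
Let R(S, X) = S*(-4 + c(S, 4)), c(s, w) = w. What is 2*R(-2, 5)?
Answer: 0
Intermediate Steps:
R(S, X) = 0 (R(S, X) = S*(-4 + 4) = S*0 = 0)
2*R(-2, 5) = 2*0 = 0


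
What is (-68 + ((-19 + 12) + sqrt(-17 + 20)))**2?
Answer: (75 - sqrt(3))**2 ≈ 5368.2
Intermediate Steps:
(-68 + ((-19 + 12) + sqrt(-17 + 20)))**2 = (-68 + (-7 + sqrt(3)))**2 = (-75 + sqrt(3))**2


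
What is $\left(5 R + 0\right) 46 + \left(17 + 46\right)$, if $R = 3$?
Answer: $753$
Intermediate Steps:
$\left(5 R + 0\right) 46 + \left(17 + 46\right) = \left(5 \cdot 3 + 0\right) 46 + \left(17 + 46\right) = \left(15 + 0\right) 46 + 63 = 15 \cdot 46 + 63 = 690 + 63 = 753$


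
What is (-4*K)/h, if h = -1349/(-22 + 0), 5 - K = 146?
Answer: 12408/1349 ≈ 9.1979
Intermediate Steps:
K = -141 (K = 5 - 1*146 = 5 - 146 = -141)
h = 1349/22 (h = -1349/(-22) = -1/22*(-1349) = 1349/22 ≈ 61.318)
(-4*K)/h = (-4*(-141))/(1349/22) = 564*(22/1349) = 12408/1349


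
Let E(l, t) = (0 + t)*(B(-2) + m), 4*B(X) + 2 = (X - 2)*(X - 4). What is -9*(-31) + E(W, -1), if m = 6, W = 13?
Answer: 535/2 ≈ 267.50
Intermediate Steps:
B(X) = -½ + (-4 + X)*(-2 + X)/4 (B(X) = -½ + ((X - 2)*(X - 4))/4 = -½ + ((-2 + X)*(-4 + X))/4 = -½ + ((-4 + X)*(-2 + X))/4 = -½ + (-4 + X)*(-2 + X)/4)
E(l, t) = 23*t/2 (E(l, t) = (0 + t)*((3/2 - 3/2*(-2) + (¼)*(-2)²) + 6) = t*((3/2 + 3 + (¼)*4) + 6) = t*((3/2 + 3 + 1) + 6) = t*(11/2 + 6) = t*(23/2) = 23*t/2)
-9*(-31) + E(W, -1) = -9*(-31) + (23/2)*(-1) = 279 - 23/2 = 535/2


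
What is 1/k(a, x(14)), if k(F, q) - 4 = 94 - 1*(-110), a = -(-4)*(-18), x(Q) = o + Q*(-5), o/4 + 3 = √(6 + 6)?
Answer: 1/208 ≈ 0.0048077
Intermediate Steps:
o = -12 + 8*√3 (o = -12 + 4*√(6 + 6) = -12 + 4*√12 = -12 + 4*(2*√3) = -12 + 8*√3 ≈ 1.8564)
x(Q) = -12 - 5*Q + 8*√3 (x(Q) = (-12 + 8*√3) + Q*(-5) = (-12 + 8*√3) - 5*Q = -12 - 5*Q + 8*√3)
a = -72 (a = -1*72 = -72)
k(F, q) = 208 (k(F, q) = 4 + (94 - 1*(-110)) = 4 + (94 + 110) = 4 + 204 = 208)
1/k(a, x(14)) = 1/208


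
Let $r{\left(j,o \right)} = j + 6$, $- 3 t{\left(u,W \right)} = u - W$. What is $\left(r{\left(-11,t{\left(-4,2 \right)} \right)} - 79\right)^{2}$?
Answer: $7056$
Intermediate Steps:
$t{\left(u,W \right)} = - \frac{u}{3} + \frac{W}{3}$ ($t{\left(u,W \right)} = - \frac{u - W}{3} = - \frac{u}{3} + \frac{W}{3}$)
$r{\left(j,o \right)} = 6 + j$
$\left(r{\left(-11,t{\left(-4,2 \right)} \right)} - 79\right)^{2} = \left(\left(6 - 11\right) - 79\right)^{2} = \left(-5 - 79\right)^{2} = \left(-84\right)^{2} = 7056$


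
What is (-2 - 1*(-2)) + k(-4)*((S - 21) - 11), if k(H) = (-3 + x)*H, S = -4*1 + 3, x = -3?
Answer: -792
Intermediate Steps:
S = -1 (S = -4 + 3 = -1)
k(H) = -6*H (k(H) = (-3 - 3)*H = -6*H)
(-2 - 1*(-2)) + k(-4)*((S - 21) - 11) = (-2 - 1*(-2)) + (-6*(-4))*((-1 - 21) - 11) = (-2 + 2) + 24*(-22 - 11) = 0 + 24*(-33) = 0 - 792 = -792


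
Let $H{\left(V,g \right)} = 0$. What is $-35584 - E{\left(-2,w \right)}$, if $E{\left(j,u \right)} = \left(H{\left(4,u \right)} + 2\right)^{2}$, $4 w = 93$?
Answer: $-35588$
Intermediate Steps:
$w = \frac{93}{4}$ ($w = \frac{1}{4} \cdot 93 = \frac{93}{4} \approx 23.25$)
$E{\left(j,u \right)} = 4$ ($E{\left(j,u \right)} = \left(0 + 2\right)^{2} = 2^{2} = 4$)
$-35584 - E{\left(-2,w \right)} = -35584 - 4 = -35588$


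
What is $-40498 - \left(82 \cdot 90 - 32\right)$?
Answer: $-47846$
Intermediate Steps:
$-40498 - \left(82 \cdot 90 - 32\right) = -40498 - \left(7380 - 32\right) = -40498 - 7348 = -47846$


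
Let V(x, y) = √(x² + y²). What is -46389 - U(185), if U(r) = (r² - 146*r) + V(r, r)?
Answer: -53604 - 185*√2 ≈ -53866.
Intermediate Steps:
U(r) = r² - 146*r + √2*√(r²) (U(r) = (r² - 146*r) + √(r² + r²) = (r² - 146*r) + √(2*r²) = (r² - 146*r) + √2*√(r²) = r² - 146*r + √2*√(r²))
-46389 - U(185) = -46389 - (185² - 146*185 + √2*√(185²)) = -46389 - (34225 - 27010 + √2*√34225) = -46389 - (34225 - 27010 + √2*185) = -46389 - (34225 - 27010 + 185*√2) = -46389 - (7215 + 185*√2) = -46389 + (-7215 - 185*√2) = -53604 - 185*√2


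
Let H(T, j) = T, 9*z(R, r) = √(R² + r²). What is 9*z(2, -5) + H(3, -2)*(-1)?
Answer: -3 + √29 ≈ 2.3852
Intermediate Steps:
z(R, r) = √(R² + r²)/9
9*z(2, -5) + H(3, -2)*(-1) = 9*(√(2² + (-5)²)/9) + 3*(-1) = 9*(√(4 + 25)/9) - 3 = 9*(√29/9) - 3 = √29 - 3 = -3 + √29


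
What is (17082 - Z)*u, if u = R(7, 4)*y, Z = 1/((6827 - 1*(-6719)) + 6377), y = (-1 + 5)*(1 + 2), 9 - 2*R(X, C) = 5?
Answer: 2722597480/6641 ≈ 4.0997e+5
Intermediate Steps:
R(X, C) = 2 (R(X, C) = 9/2 - 1/2*5 = 9/2 - 5/2 = 2)
y = 12 (y = 4*3 = 12)
Z = 1/19923 (Z = 1/((6827 + 6719) + 6377) = 1/(13546 + 6377) = 1/19923 ≈ 5.0193e-5)
u = 24 (u = 2*12 = 24)
(17082 - Z)*u = (17082 - 1*1/19923)*24 = (17082 - 1/19923)*24 = (340324685/19923)*24 = 2722597480/6641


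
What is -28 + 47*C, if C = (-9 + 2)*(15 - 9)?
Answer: -2002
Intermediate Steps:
C = -42 (C = -7*6 = -42)
-28 + 47*C = -28 + 47*(-42) = -28 - 1974 = -2002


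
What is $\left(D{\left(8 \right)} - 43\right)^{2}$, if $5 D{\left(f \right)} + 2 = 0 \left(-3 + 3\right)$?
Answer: $\frac{47089}{25} \approx 1883.6$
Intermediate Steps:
$D{\left(f \right)} = - \frac{2}{5}$ ($D{\left(f \right)} = - \frac{2}{5} + \frac{0 \left(-3 + 3\right)}{5} = - \frac{2}{5} + \frac{0 \cdot 0}{5} = - \frac{2}{5} + \frac{1}{5} \cdot 0 = - \frac{2}{5} + 0 = - \frac{2}{5}$)
$\left(D{\left(8 \right)} - 43\right)^{2} = \left(- \frac{2}{5} - 43\right)^{2} = \left(- \frac{217}{5}\right)^{2} = \frac{47089}{25}$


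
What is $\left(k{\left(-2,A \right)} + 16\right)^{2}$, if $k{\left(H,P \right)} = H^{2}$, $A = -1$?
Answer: $400$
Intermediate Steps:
$\left(k{\left(-2,A \right)} + 16\right)^{2} = \left(\left(-2\right)^{2} + 16\right)^{2} = \left(4 + 16\right)^{2} = 20^{2} = 400$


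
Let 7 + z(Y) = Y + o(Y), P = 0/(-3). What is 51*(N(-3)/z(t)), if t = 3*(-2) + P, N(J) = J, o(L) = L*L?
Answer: -153/23 ≈ -6.6522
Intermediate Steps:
o(L) = L²
P = 0 (P = 0*(-⅓) = 0)
t = -6 (t = 3*(-2) + 0 = -6 + 0 = -6)
z(Y) = -7 + Y + Y² (z(Y) = -7 + (Y + Y²) = -7 + Y + Y²)
51*(N(-3)/z(t)) = 51*(-3/(-7 - 6 + (-6)²)) = 51*(-3/(-7 - 6 + 36)) = 51*(-3/23) = -153/23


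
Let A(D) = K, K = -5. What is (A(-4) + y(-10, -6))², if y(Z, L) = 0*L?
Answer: 25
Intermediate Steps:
y(Z, L) = 0
A(D) = -5
(A(-4) + y(-10, -6))² = (-5 + 0)² = (-5)² = 25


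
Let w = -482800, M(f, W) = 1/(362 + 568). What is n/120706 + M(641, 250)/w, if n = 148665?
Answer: 33375589769647/27098738412000 ≈ 1.2316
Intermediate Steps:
M(f, W) = 1/930
n/120706 + M(641, 250)/w = 148665/120706 + (1/930)/(-482800) = 148665*(1/120706) + (1/930)*(-1/482800) = 148665/120706 - 1/449004000 = 33375589769647/27098738412000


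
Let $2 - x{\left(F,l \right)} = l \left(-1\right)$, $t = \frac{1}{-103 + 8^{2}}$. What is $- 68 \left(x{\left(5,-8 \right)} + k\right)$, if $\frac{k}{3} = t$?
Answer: $\frac{5372}{13} \approx 413.23$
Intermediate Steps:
$t = - \frac{1}{39}$ ($t = \frac{1}{-103 + 64} = \frac{1}{-39} = - \frac{1}{39} \approx -0.025641$)
$x{\left(F,l \right)} = 2 + l$ ($x{\left(F,l \right)} = 2 - l \left(-1\right) = 2 - - l = 2 + l$)
$k = - \frac{1}{13}$ ($k = 3 \left(- \frac{1}{39}\right) = - \frac{1}{13} \approx -0.076923$)
$- 68 \left(x{\left(5,-8 \right)} + k\right) = - 68 \left(\left(2 - 8\right) - \frac{1}{13}\right) = - 68 \left(-6 - \frac{1}{13}\right) = \left(-68\right) \left(- \frac{79}{13}\right) = \frac{5372}{13}$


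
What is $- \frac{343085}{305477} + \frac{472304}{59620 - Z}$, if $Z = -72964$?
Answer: $\frac{12348803421}{5062670321} \approx 2.4392$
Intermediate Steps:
$- \frac{343085}{305477} + \frac{472304}{59620 - Z} = - \frac{343085}{305477} + \frac{472304}{59620 - -72964} = \left(-343085\right) \frac{1}{305477} + \frac{472304}{59620 + 72964} = - \frac{343085}{305477} + \frac{472304}{132584} = - \frac{343085}{305477} + 472304 \cdot \frac{1}{132584} = - \frac{343085}{305477} + \frac{59038}{16573} = \frac{12348803421}{5062670321}$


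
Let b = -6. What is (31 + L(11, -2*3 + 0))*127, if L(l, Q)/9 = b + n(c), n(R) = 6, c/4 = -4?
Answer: 3937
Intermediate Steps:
c = -16 (c = 4*(-4) = -16)
L(l, Q) = 0 (L(l, Q) = 9*(-6 + 6) = 9*0 = 0)
(31 + L(11, -2*3 + 0))*127 = (31 + 0)*127 = 31*127 = 3937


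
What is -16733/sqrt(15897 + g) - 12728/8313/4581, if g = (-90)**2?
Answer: -12728/38081853 - 16733*sqrt(23997)/23997 ≈ -108.02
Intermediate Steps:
g = 8100
-16733/sqrt(15897 + g) - 12728/8313/4581 = -16733/sqrt(15897 + 8100) - 12728/8313/4581 = -16733*sqrt(23997)/23997 - 12728*1/8313*(1/4581) = -16733*sqrt(23997)/23997 - 12728/8313*1/4581 = -16733*sqrt(23997)/23997 - 12728/38081853 = -12728/38081853 - 16733*sqrt(23997)/23997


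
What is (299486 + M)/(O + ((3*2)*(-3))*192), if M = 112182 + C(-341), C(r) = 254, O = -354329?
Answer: -411922/357785 ≈ -1.1513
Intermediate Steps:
M = 112436 (M = 112182 + 254 = 112436)
(299486 + M)/(O + ((3*2)*(-3))*192) = (299486 + 112436)/(-354329 + ((3*2)*(-3))*192) = 411922/(-354329 + (6*(-3))*192) = 411922/(-354329 - 18*192) = 411922/(-354329 - 3456) = 411922/(-357785) = 411922*(-1/357785) = -411922/357785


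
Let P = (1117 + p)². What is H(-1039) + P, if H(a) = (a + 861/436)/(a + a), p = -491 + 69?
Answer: 437624966343/906008 ≈ 4.8303e+5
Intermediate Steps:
p = -422
H(a) = (861/436 + a)/(2*a) (H(a) = (a + 861*(1/436))/((2*a)) = (a + 861/436)*(1/(2*a)) = (861/436 + a)*(1/(2*a)) = (861/436 + a)/(2*a))
P = 483025 (P = (1117 - 422)² = 695² = 483025)
H(-1039) + P = (1/872)*(861 + 436*(-1039))/(-1039) + 483025 = (1/872)*(-1/1039)*(861 - 453004) + 483025 = (1/872)*(-1/1039)*(-452143) + 483025 = 452143/906008 + 483025 = 437624966343/906008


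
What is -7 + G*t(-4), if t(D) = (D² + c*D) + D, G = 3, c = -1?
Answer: 41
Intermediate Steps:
t(D) = D² (t(D) = (D² - D) + D = D²)
-7 + G*t(-4) = -7 + 3*(-4)² = -7 + 3*16 = -7 + 48 = 41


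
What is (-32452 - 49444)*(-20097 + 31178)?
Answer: -907489576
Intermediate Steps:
(-32452 - 49444)*(-20097 + 31178) = -81896*11081 = -907489576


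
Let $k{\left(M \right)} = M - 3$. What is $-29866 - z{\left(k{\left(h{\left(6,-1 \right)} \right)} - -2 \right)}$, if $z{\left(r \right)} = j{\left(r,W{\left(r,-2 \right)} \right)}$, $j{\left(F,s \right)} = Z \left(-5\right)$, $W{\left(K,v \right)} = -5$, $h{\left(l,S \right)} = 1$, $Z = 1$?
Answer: $-29861$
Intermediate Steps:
$j{\left(F,s \right)} = -5$ ($j{\left(F,s \right)} = 1 \left(-5\right) = -5$)
$k{\left(M \right)} = -3 + M$
$z{\left(r \right)} = -5$
$-29866 - z{\left(k{\left(h{\left(6,-1 \right)} \right)} - -2 \right)} = -29866 - -5 = -29866 + 5 = -29861$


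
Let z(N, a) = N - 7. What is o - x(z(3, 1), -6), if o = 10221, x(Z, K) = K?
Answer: 10227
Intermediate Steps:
z(N, a) = -7 + N
o - x(z(3, 1), -6) = 10221 - 1*(-6) = 10221 + 6 = 10227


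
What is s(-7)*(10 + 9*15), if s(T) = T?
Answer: -1015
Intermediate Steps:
s(-7)*(10 + 9*15) = -7*(10 + 9*15) = -7*(10 + 135) = -7*145 = -1015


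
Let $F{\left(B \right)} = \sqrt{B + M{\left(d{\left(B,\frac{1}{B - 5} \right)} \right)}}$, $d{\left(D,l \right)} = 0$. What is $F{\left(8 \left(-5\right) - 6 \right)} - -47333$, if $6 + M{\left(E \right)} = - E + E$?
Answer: $47333 + 2 i \sqrt{13} \approx 47333.0 + 7.2111 i$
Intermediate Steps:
$M{\left(E \right)} = -6$ ($M{\left(E \right)} = -6 + \left(- E + E\right) = -6 + 0 = -6$)
$F{\left(B \right)} = \sqrt{-6 + B}$ ($F{\left(B \right)} = \sqrt{B - 6} = \sqrt{-6 + B}$)
$F{\left(8 \left(-5\right) - 6 \right)} - -47333 = \sqrt{-6 + \left(8 \left(-5\right) - 6\right)} - -47333 = \sqrt{-6 - 46} + 47333 = \sqrt{-52} + 47333 = 2 i \sqrt{13} + 47333 = 47333 + 2 i \sqrt{13}$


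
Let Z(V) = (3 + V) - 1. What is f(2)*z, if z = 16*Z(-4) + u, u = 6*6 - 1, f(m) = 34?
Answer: 102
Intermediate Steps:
Z(V) = 2 + V
u = 35 (u = 36 - 1 = 35)
z = 3 (z = 16*(2 - 4) + 35 = 16*(-2) + 35 = -32 + 35 = 3)
f(2)*z = 34*3 = 102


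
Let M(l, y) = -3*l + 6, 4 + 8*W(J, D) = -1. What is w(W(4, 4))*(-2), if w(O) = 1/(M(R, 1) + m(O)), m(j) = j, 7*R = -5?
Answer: -112/421 ≈ -0.26603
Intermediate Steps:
R = -5/7 (R = (⅐)*(-5) = -5/7 ≈ -0.71429)
W(J, D) = -5/8 (W(J, D) = -½ + (⅛)*(-1) = -½ - ⅛ = -5/8)
M(l, y) = 6 - 3*l
w(O) = 1/(57/7 + O) (w(O) = 1/((6 - 3*(-5/7)) + O) = 1/((6 + 15/7) + O) = 1/(57/7 + O))
w(W(4, 4))*(-2) = (7/(57 + 7*(-5/8)))*(-2) = (7/(57 - 35/8))*(-2) = (7/(421/8))*(-2) = (7*(8/421))*(-2) = (56/421)*(-2) = -112/421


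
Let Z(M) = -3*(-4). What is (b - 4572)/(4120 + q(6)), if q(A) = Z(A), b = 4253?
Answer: -319/4132 ≈ -0.077202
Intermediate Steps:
Z(M) = 12
q(A) = 12
(b - 4572)/(4120 + q(6)) = (4253 - 4572)/(4120 + 12) = -319/4132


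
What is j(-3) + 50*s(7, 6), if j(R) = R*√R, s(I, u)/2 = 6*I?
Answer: 4200 - 3*I*√3 ≈ 4200.0 - 5.1962*I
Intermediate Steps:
s(I, u) = 12*I (s(I, u) = 2*(6*I) = 12*I)
j(R) = R^(3/2)
j(-3) + 50*s(7, 6) = (-3)^(3/2) + 50*(12*7) = -3*I*√3 + 50*84 = -3*I*√3 + 4200 = 4200 - 3*I*√3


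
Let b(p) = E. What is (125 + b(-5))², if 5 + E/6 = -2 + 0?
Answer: 6889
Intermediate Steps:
E = -42 (E = -30 + 6*(-2 + 0) = -30 + 6*(-2) = -30 - 12 = -42)
b(p) = -42
(125 + b(-5))² = (125 - 42)² = 83² = 6889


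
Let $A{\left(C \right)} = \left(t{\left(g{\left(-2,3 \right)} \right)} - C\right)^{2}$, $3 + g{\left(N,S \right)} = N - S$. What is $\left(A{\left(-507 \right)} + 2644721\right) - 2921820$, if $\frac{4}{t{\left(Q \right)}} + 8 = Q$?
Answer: $- \frac{324855}{16} \approx -20303.0$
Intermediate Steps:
$g{\left(N,S \right)} = -3 + N - S$ ($g{\left(N,S \right)} = -3 + \left(N - S\right) = -3 + N - S$)
$t{\left(Q \right)} = \frac{4}{-8 + Q}$
$A{\left(C \right)} = \left(- \frac{1}{4} - C\right)^{2}$ ($A{\left(C \right)} = \left(\frac{4}{-8 - 8} - C\right)^{2} = \left(\frac{4}{-16} - C\right)^{2} = \left(4 \left(- \frac{1}{16}\right) - C\right)^{2} = \left(- \frac{1}{4} - C\right)^{2}$)
$\left(A{\left(-507 \right)} + 2644721\right) - 2921820 = \left(\frac{\left(1 + 4 \left(-507\right)\right)^{2}}{16} + 2644721\right) - 2921820 = \left(\frac{\left(1 - 2028\right)^{2}}{16} + 2644721\right) - 2921820 = \left(\frac{\left(-2027\right)^{2}}{16} + 2644721\right) - 2921820 = \left(\frac{1}{16} \cdot 4108729 + 2644721\right) - 2921820 = \left(\frac{4108729}{16} + 2644721\right) - 2921820 = \frac{46424265}{16} - 2921820 = - \frac{324855}{16}$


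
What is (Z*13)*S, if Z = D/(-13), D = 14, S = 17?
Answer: -238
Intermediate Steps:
Z = -14/13 (Z = 14/(-13) = 14*(-1/13) = -14/13 ≈ -1.0769)
(Z*13)*S = -14/13*13*17 = -14*17 = -238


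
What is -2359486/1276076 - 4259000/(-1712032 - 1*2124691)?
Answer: -1808943260189/2447975069474 ≈ -0.73895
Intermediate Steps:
-2359486/1276076 - 4259000/(-1712032 - 1*2124691) = -2359486*1/1276076 - 4259000/(-1712032 - 2124691) = -1179743/638038 - 4259000/(-3836723) = -1179743/638038 - 4259000*(-1/3836723) = -1179743/638038 + 4259000/3836723 = -1808943260189/2447975069474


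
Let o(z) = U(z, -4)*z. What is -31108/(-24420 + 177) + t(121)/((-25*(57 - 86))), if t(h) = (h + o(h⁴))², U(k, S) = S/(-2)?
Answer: 4455839719534635499727/17576175 ≈ 2.5352e+14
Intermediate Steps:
U(k, S) = -S/2 (U(k, S) = S*(-½) = -S/2)
o(z) = 2*z (o(z) = (-½*(-4))*z = 2*z)
t(h) = (h + 2*h⁴)²
-31108/(-24420 + 177) + t(121)/((-25*(57 - 86))) = -31108/(-24420 + 177) + (121²*(1 + 2*121³)²)/((-25*(57 - 86))) = -31108/(-24243) + (14641*(1 + 2*1771561)²)/((-25*(-29))) = -31108*(-1/24243) + (14641*(1 + 3543122)²)/725 = 31108/24243 + (14641*3543123²)*(1/725) = 31108/24243 + (14641*12553720593129)*(1/725) = 31108/24243 + 183799023204001689*(1/725) = 31108/24243 + 183799023204001689/725 = 4455839719534635499727/17576175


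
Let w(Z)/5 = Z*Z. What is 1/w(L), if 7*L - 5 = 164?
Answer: 49/142805 ≈ 0.00034313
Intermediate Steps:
L = 169/7 (L = 5/7 + (1/7)*164 = 5/7 + 164/7 = 169/7 ≈ 24.143)
w(Z) = 5*Z**2 (w(Z) = 5*(Z*Z) = 5*Z**2)
1/w(L) = 1/(5*(169/7)**2) = 1/(5*(28561/49)) = 1/(142805/49) = 49/142805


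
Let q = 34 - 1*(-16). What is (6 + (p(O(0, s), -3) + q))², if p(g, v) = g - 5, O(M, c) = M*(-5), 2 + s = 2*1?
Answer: 2601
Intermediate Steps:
s = 0 (s = -2 + 2*1 = -2 + 2 = 0)
O(M, c) = -5*M
p(g, v) = -5 + g
q = 50 (q = 34 + 16 = 50)
(6 + (p(O(0, s), -3) + q))² = (6 + ((-5 - 5*0) + 50))² = (6 + ((-5 + 0) + 50))² = (6 + (-5 + 50))² = (6 + 45)² = 51² = 2601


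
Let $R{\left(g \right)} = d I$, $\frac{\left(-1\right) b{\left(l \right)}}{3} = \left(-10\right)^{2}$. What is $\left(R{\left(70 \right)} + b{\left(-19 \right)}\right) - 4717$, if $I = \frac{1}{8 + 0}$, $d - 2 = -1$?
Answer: $- \frac{40135}{8} \approx -5016.9$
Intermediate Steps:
$b{\left(l \right)} = -300$ ($b{\left(l \right)} = - 3 \left(-10\right)^{2} = \left(-3\right) 100 = -300$)
$d = 1$ ($d = 2 - 1 = 1$)
$I = \frac{1}{8} \approx 0.125$
$R{\left(g \right)} = \frac{1}{8}$ ($R{\left(g \right)} = 1 \cdot \frac{1}{8} = \frac{1}{8}$)
$\left(R{\left(70 \right)} + b{\left(-19 \right)}\right) - 4717 = \left(\frac{1}{8} - 300\right) - 4717 = - \frac{2399}{8} - 4717 = - \frac{40135}{8}$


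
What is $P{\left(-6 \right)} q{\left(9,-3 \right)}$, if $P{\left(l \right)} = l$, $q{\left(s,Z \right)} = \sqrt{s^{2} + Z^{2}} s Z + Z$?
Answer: $18 + 486 \sqrt{10} \approx 1554.9$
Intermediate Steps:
$q{\left(s,Z \right)} = Z + Z s \sqrt{Z^{2} + s^{2}}$ ($q{\left(s,Z \right)} = \sqrt{Z^{2} + s^{2}} s Z + Z = s \sqrt{Z^{2} + s^{2}} Z + Z = Z s \sqrt{Z^{2} + s^{2}} + Z = Z + Z s \sqrt{Z^{2} + s^{2}}$)
$P{\left(-6 \right)} q{\left(9,-3 \right)} = - 6 \left(- 3 \left(1 + 9 \sqrt{\left(-3\right)^{2} + 9^{2}}\right)\right) = - 6 \left(- 3 \left(1 + 9 \sqrt{9 + 81}\right)\right) = - 6 \left(- 3 \left(1 + 9 \sqrt{90}\right)\right) = - 6 \left(- 3 \left(1 + 9 \cdot 3 \sqrt{10}\right)\right) = - 6 \left(- 3 \left(1 + 27 \sqrt{10}\right)\right) = - 6 \left(-3 - 81 \sqrt{10}\right) = 18 + 486 \sqrt{10}$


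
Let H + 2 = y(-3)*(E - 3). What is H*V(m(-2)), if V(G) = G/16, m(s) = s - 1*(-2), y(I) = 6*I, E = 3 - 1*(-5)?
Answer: 0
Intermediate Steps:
E = 8 (E = 3 + 5 = 8)
m(s) = 2 + s (m(s) = s + 2 = 2 + s)
V(G) = G/16 (V(G) = G*(1/16) = G/16)
H = -92 (H = -2 + (6*(-3))*(8 - 3) = -2 - 18*5 = -2 - 90 = -92)
H*V(m(-2)) = -23*(2 - 2)/4 = -23*0/4 = -92*0 = 0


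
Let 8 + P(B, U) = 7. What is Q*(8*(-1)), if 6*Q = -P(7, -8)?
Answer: -4/3 ≈ -1.3333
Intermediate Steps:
P(B, U) = -1 (P(B, U) = -8 + 7 = -1)
Q = 1/6 (Q = (-1*(-1))/6 = (1/6)*1 = 1/6 ≈ 0.16667)
Q*(8*(-1)) = (8*(-1))/6 = (1/6)*(-8) = -4/3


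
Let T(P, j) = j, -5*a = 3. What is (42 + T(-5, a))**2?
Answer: 42849/25 ≈ 1714.0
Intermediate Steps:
a = -3/5 (a = -1/5*3 = -3/5 ≈ -0.60000)
(42 + T(-5, a))**2 = (42 - 3/5)**2 = (207/5)**2 = 42849/25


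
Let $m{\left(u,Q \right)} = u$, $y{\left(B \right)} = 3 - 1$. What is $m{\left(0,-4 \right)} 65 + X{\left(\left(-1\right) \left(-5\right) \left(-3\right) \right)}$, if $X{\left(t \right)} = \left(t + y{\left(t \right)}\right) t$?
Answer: $195$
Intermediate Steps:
$y{\left(B \right)} = 2$ ($y{\left(B \right)} = 3 - 1 = 2$)
$X{\left(t \right)} = t \left(2 + t\right)$ ($X{\left(t \right)} = \left(t + 2\right) t = \left(2 + t\right) t = t \left(2 + t\right)$)
$m{\left(0,-4 \right)} 65 + X{\left(\left(-1\right) \left(-5\right) \left(-3\right) \right)} = 0 \cdot 65 + \left(-1\right) \left(-5\right) \left(-3\right) \left(2 + \left(-1\right) \left(-5\right) \left(-3\right)\right) = 0 + 5 \left(-3\right) \left(2 + 5 \left(-3\right)\right) = 0 - 15 \left(2 - 15\right) = 0 - -195 = 0 + 195 = 195$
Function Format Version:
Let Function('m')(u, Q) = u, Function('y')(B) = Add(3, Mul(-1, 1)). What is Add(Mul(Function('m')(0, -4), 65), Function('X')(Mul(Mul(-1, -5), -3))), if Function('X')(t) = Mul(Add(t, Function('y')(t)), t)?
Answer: 195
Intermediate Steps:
Function('y')(B) = 2 (Function('y')(B) = Add(3, -1) = 2)
Function('X')(t) = Mul(t, Add(2, t)) (Function('X')(t) = Mul(Add(t, 2), t) = Mul(Add(2, t), t) = Mul(t, Add(2, t)))
Add(Mul(Function('m')(0, -4), 65), Function('X')(Mul(Mul(-1, -5), -3))) = Add(Mul(0, 65), Mul(Mul(Mul(-1, -5), -3), Add(2, Mul(Mul(-1, -5), -3)))) = Add(0, Mul(Mul(5, -3), Add(2, Mul(5, -3)))) = Add(0, Mul(-15, Add(2, -15))) = Add(0, Mul(-15, -13)) = Add(0, 195) = 195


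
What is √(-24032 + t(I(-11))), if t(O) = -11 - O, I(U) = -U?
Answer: I*√24054 ≈ 155.09*I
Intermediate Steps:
√(-24032 + t(I(-11))) = √(-24032 + (-11 - (-1)*(-11))) = √(-24032 + (-11 - 1*11)) = √(-24032 + (-11 - 11)) = √(-24032 - 22) = √(-24054) = I*√24054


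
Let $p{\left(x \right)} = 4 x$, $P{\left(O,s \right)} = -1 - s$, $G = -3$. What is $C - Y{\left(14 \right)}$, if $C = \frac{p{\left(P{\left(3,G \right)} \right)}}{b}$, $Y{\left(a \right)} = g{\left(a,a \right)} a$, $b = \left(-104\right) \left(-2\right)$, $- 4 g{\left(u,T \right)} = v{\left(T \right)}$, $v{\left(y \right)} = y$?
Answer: $\frac{1275}{26} \approx 49.038$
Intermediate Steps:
$g{\left(u,T \right)} = - \frac{T}{4}$
$b = 208$
$Y{\left(a \right)} = - \frac{a^{2}}{4}$ ($Y{\left(a \right)} = - \frac{a}{4} a = - \frac{a^{2}}{4}$)
$C = \frac{1}{26}$ ($C = \frac{4 \left(-1 - -3\right)}{208} = 4 \left(-1 + 3\right) \frac{1}{208} = 4 \cdot 2 \cdot \frac{1}{208} = 8 \cdot \frac{1}{208} = \frac{1}{26} \approx 0.038462$)
$C - Y{\left(14 \right)} = \frac{1}{26} - - \frac{14^{2}}{4} = \frac{1}{26} - \left(- \frac{1}{4}\right) 196 = \frac{1}{26} - -49 = \frac{1}{26} + 49 = \frac{1275}{26}$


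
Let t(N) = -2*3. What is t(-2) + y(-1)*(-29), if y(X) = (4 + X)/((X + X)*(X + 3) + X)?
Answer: 57/5 ≈ 11.400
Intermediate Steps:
t(N) = -6
y(X) = (4 + X)/(X + 2*X*(3 + X)) (y(X) = (4 + X)/((2*X)*(3 + X) + X) = (4 + X)/(2*X*(3 + X) + X) = (4 + X)/(X + 2*X*(3 + X)))
t(-2) + y(-1)*(-29) = -6 + ((4 - 1)/((-1)*(7 + 2*(-1))))*(-29) = -6 - 1*3/(7 - 2)*(-29) = -6 - 1*3/5*(-29) = -6 - 1*⅕*3*(-29) = -6 - ⅗*(-29) = -6 + 87/5 = 57/5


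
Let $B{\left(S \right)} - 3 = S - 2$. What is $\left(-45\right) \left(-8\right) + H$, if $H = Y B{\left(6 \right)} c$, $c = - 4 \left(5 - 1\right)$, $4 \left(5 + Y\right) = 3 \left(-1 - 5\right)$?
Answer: $1424$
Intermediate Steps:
$B{\left(S \right)} = 1 + S$ ($B{\left(S \right)} = 3 + \left(S - 2\right) = 3 + \left(-2 + S\right) = 1 + S$)
$Y = - \frac{19}{2}$ ($Y = -5 + \frac{3 \left(-1 - 5\right)}{4} = -5 + \frac{3 \left(-6\right)}{4} = -5 + \frac{1}{4} \left(-18\right) = -5 - \frac{9}{2} = - \frac{19}{2} \approx -9.5$)
$c = -16$ ($c = \left(-4\right) 4 = -16$)
$H = 1064$ ($H = - \frac{19 \left(1 + 6\right)}{2} \left(-16\right) = \left(- \frac{19}{2}\right) 7 \left(-16\right) = \left(- \frac{133}{2}\right) \left(-16\right) = 1064$)
$\left(-45\right) \left(-8\right) + H = \left(-45\right) \left(-8\right) + 1064 = 360 + 1064 = 1424$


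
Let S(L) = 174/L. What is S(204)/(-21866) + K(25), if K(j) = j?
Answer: 640899/25636 ≈ 25.000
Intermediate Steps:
S(204)/(-21866) + K(25) = (174/204)/(-21866) + 25 = (174*(1/204))*(-1/21866) + 25 = (29/34)*(-1/21866) + 25 = -1/25636 + 25 = 640899/25636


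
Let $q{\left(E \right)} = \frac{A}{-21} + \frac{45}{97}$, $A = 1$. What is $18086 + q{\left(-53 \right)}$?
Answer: $\frac{36842030}{2037} \approx 18086.0$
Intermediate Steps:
$q{\left(E \right)} = \frac{848}{2037}$ ($q{\left(E \right)} = 1 \frac{1}{-21} + \frac{45}{97} = 1 \left(- \frac{1}{21}\right) + 45 \cdot \frac{1}{97} = - \frac{1}{21} + \frac{45}{97} = \frac{848}{2037}$)
$18086 + q{\left(-53 \right)} = 18086 + \frac{848}{2037} = \frac{36842030}{2037}$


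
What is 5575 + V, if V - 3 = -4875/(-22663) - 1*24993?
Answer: -439997270/22663 ≈ -19415.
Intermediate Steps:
V = -566343495/22663 (V = 3 + (-4875/(-22663) - 1*24993) = 3 + (-4875*(-1/22663) - 24993) = 3 + (4875/22663 - 24993) = 3 - 566411484/22663 = -566343495/22663 ≈ -24990.)
5575 + V = 5575 - 566343495/22663 = -439997270/22663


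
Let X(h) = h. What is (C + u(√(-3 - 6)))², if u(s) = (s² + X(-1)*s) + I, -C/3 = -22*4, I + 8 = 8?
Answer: 65016 - 1530*I ≈ 65016.0 - 1530.0*I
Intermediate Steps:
I = 0 (I = -8 + 8 = 0)
C = 264 (C = -(-66)*4 = -3*(-88) = 264)
u(s) = s² - s (u(s) = (s² - s) + 0 = s² - s)
(C + u(√(-3 - 6)))² = (264 + √(-3 - 6)*(-1 + √(-3 - 6)))² = (264 + √(-9)*(-1 + √(-9)))² = (264 + (3*I)*(-1 + 3*I))² = (264 + 3*I*(-1 + 3*I))²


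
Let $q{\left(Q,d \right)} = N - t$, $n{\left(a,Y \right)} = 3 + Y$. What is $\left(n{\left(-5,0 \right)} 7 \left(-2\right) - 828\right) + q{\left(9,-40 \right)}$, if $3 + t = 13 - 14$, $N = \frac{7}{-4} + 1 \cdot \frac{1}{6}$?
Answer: $- \frac{10411}{12} \approx -867.58$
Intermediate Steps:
$N = - \frac{19}{12}$ ($N = 7 \left(- \frac{1}{4}\right) + 1 \cdot \frac{1}{6} = - \frac{7}{4} + \frac{1}{6} = - \frac{19}{12} \approx -1.5833$)
$t = -4$ ($t = -3 + \left(13 - 14\right) = -3 - 1 = -4$)
$q{\left(Q,d \right)} = \frac{29}{12}$ ($q{\left(Q,d \right)} = - \frac{19}{12} - -4 = - \frac{19}{12} + 4 = \frac{29}{12}$)
$\left(n{\left(-5,0 \right)} 7 \left(-2\right) - 828\right) + q{\left(9,-40 \right)} = \left(\left(3 + 0\right) 7 \left(-2\right) - 828\right) + \frac{29}{12} = \left(3 \cdot 7 \left(-2\right) - 828\right) + \frac{29}{12} = \left(21 \left(-2\right) - 828\right) + \frac{29}{12} = \left(-42 - 828\right) + \frac{29}{12} = -870 + \frac{29}{12} = - \frac{10411}{12}$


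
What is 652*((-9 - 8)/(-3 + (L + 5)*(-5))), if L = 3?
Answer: 11084/43 ≈ 257.77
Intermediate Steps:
652*((-9 - 8)/(-3 + (L + 5)*(-5))) = 652*((-9 - 8)/(-3 + (3 + 5)*(-5))) = 652*(-17/(-3 + 8*(-5))) = 652*(-17/(-3 - 40)) = 652*(-17/(-43)) = 652*(-17*(-1/43)) = 652*(17/43) = 11084/43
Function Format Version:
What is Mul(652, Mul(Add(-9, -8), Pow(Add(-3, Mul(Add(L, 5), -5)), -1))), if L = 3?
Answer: Rational(11084, 43) ≈ 257.77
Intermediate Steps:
Mul(652, Mul(Add(-9, -8), Pow(Add(-3, Mul(Add(L, 5), -5)), -1))) = Mul(652, Mul(Add(-9, -8), Pow(Add(-3, Mul(Add(3, 5), -5)), -1))) = Mul(652, Mul(-17, Pow(Add(-3, Mul(8, -5)), -1))) = Mul(652, Mul(-17, Pow(Add(-3, -40), -1))) = Mul(652, Mul(-17, Pow(-43, -1))) = Mul(652, Mul(-17, Rational(-1, 43))) = Mul(652, Rational(17, 43)) = Rational(11084, 43)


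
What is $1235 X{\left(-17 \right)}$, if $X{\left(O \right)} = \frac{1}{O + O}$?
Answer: $- \frac{1235}{34} \approx -36.324$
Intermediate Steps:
$X{\left(O \right)} = \frac{1}{2 O}$
$1235 X{\left(-17 \right)} = 1235 \frac{1}{2 \left(-17\right)} = 1235 \cdot \frac{1}{2} \left(- \frac{1}{17}\right) = 1235 \left(- \frac{1}{34}\right) = - \frac{1235}{34}$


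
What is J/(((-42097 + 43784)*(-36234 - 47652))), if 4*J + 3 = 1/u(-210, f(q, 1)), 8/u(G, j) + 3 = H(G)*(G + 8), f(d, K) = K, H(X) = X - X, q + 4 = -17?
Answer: 9/1509500608 ≈ 5.9622e-9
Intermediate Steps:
q = -21 (q = -4 - 17 = -21)
H(X) = 0
u(G, j) = -8/3 (u(G, j) = 8/(-3 + 0*(G + 8)) = 8/(-3 + 0*(8 + G)) = 8/(-3 + 0) = 8/(-3) = 8*(-1/3) = -8/3)
J = -27/32 (J = -3/4 + 1/(4*(-8/3)) = -3/4 + (1/4)*(-3/8) = -3/4 - 3/32 = -27/32 ≈ -0.84375)
J/(((-42097 + 43784)*(-36234 - 47652))) = -27*1/((-42097 + 43784)*(-36234 - 47652))/32 = -27/(32*(1687*(-83886))) = -27/32/(-141515682) = -27/32*(-1/141515682) = 9/1509500608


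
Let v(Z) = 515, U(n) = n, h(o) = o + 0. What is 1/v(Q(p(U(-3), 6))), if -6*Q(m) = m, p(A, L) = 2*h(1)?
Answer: 1/515 ≈ 0.0019417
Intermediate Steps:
h(o) = o
p(A, L) = 2 (p(A, L) = 2*1 = 2)
Q(m) = -m/6
1/v(Q(p(U(-3), 6))) = 1/515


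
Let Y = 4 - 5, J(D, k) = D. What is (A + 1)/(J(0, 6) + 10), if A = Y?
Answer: 0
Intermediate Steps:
Y = -1
A = -1
(A + 1)/(J(0, 6) + 10) = (-1 + 1)/(0 + 10) = 0/10 = 0*(⅒) = 0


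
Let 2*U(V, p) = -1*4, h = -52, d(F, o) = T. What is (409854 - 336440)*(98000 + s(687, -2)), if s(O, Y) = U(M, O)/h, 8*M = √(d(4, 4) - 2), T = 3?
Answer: 93529472707/13 ≈ 7.1946e+9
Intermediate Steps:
d(F, o) = 3
M = ⅛ (M = √(3 - 2)/8 = √1/8 = (⅛)*1 = ⅛ ≈ 0.12500)
U(V, p) = -2 (U(V, p) = (-1*4)/2 = (½)*(-4) = -2)
s(O, Y) = 1/26 (s(O, Y) = -2/(-52) = -2*(-1/52) = 1/26)
(409854 - 336440)*(98000 + s(687, -2)) = (409854 - 336440)*(98000 + 1/26) = 73414*(2548001/26) = 93529472707/13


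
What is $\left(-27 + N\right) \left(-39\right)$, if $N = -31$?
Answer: $2262$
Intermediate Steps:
$\left(-27 + N\right) \left(-39\right) = \left(-27 - 31\right) \left(-39\right) = \left(-58\right) \left(-39\right) = 2262$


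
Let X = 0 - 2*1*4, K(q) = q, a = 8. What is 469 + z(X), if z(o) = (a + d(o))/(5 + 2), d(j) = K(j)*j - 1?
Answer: 3354/7 ≈ 479.14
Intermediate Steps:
X = -8 (X = 0 - 2*4 = 0 - 8 = -8)
d(j) = -1 + j² (d(j) = j*j - 1 = j² - 1 = -1 + j²)
z(o) = 1 + o²/7 (z(o) = (8 + (-1 + o²))/(5 + 2) = (7 + o²)/7 = (7 + o²)*(⅐) = 1 + o²/7)
469 + z(X) = 469 + (1 + (⅐)*(-8)²) = 469 + (1 + (⅐)*64) = 469 + (1 + 64/7) = 469 + 71/7 = 3354/7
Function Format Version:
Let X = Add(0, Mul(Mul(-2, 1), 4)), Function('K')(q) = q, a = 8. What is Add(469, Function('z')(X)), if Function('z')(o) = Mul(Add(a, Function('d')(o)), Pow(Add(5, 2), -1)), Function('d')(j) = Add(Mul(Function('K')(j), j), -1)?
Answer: Rational(3354, 7) ≈ 479.14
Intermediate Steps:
X = -8 (X = Add(0, Mul(-2, 4)) = Add(0, -8) = -8)
Function('d')(j) = Add(-1, Pow(j, 2)) (Function('d')(j) = Add(Mul(j, j), -1) = Add(Pow(j, 2), -1) = Add(-1, Pow(j, 2)))
Function('z')(o) = Add(1, Mul(Rational(1, 7), Pow(o, 2))) (Function('z')(o) = Mul(Add(8, Add(-1, Pow(o, 2))), Pow(Add(5, 2), -1)) = Mul(Add(7, Pow(o, 2)), Pow(7, -1)) = Mul(Add(7, Pow(o, 2)), Rational(1, 7)) = Add(1, Mul(Rational(1, 7), Pow(o, 2))))
Add(469, Function('z')(X)) = Add(469, Add(1, Mul(Rational(1, 7), Pow(-8, 2)))) = Add(469, Add(1, Mul(Rational(1, 7), 64))) = Add(469, Add(1, Rational(64, 7))) = Add(469, Rational(71, 7)) = Rational(3354, 7)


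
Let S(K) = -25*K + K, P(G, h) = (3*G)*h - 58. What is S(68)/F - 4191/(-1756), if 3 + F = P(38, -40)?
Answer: 22232403/8114476 ≈ 2.7398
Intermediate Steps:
P(G, h) = -58 + 3*G*h (P(G, h) = 3*G*h - 58 = -58 + 3*G*h)
S(K) = -24*K
F = -4621 (F = -3 + (-58 + 3*38*(-40)) = -3 + (-58 - 4560) = -3 - 4618 = -4621)
S(68)/F - 4191/(-1756) = -24*68/(-4621) - 4191/(-1756) = -1632*(-1/4621) - 4191*(-1/1756) = 1632/4621 + 4191/1756 = 22232403/8114476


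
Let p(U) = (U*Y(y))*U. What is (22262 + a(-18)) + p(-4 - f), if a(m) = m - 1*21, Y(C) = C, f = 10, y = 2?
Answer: 22615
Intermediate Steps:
p(U) = 2*U² (p(U) = (U*2)*U = (2*U)*U = 2*U²)
a(m) = -21 + m (a(m) = m - 21 = -21 + m)
(22262 + a(-18)) + p(-4 - f) = (22262 + (-21 - 18)) + 2*(-4 - 1*10)² = (22262 - 39) + 2*(-4 - 10)² = 22223 + 2*(-14)² = 22223 + 2*196 = 22223 + 392 = 22615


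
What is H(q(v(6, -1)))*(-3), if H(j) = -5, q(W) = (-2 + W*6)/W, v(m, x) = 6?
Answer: 15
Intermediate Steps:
q(W) = (-2 + 6*W)/W
H(q(v(6, -1)))*(-3) = -5*(-3) = 15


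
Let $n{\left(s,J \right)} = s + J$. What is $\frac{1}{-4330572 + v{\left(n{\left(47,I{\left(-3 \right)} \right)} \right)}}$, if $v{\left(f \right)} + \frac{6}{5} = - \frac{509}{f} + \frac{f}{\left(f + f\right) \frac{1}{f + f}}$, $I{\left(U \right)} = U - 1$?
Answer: $- \frac{215}{931066538} \approx -2.3092 \cdot 10^{-7}$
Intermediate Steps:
$I{\left(U \right)} = -1 + U$ ($I{\left(U \right)} = U - 1 = -1 + U$)
$n{\left(s,J \right)} = J + s$
$v{\left(f \right)} = - \frac{6}{5} + f - \frac{509}{f}$ ($v{\left(f \right)} = - \frac{6}{5} + \left(- \frac{509}{f} + \frac{f}{\left(f + f\right) \frac{1}{f + f}}\right) = - \frac{6}{5} + \left(- \frac{509}{f} + \frac{f}{2 f \frac{1}{2 f}}\right) = - \frac{6}{5} + \left(- \frac{509}{f} + \frac{f}{1}\right) = - \frac{6}{5} + \left(- \frac{509}{f} + f 1\right) = - \frac{6}{5} + \left(- \frac{509}{f} + f\right) = - \frac{6}{5} + \left(f - \frac{509}{f}\right) = - \frac{6}{5} + f - \frac{509}{f}$)
$\frac{1}{-4330572 + v{\left(n{\left(47,I{\left(-3 \right)} \right)} \right)}} = \frac{1}{-4330572 - \left(- \frac{209}{5} + \frac{509}{\left(-1 - 3\right) + 47}\right)} = \frac{1}{-4330572 - \left(- \frac{209}{5} + \frac{509}{-4 + 47}\right)} = \frac{1}{-4330572 - \left(- \frac{209}{5} + \frac{509}{43}\right)} = \frac{1}{-4330572 - - \frac{6442}{215}} = \frac{1}{-4330572 + \frac{6442}{215}} = \frac{1}{- \frac{931066538}{215}} = - \frac{215}{931066538}$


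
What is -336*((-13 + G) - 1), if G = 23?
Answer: -3024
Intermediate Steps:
-336*((-13 + G) - 1) = -336*((-13 + 23) - 1) = -336*(10 - 1) = -336*9 = -3024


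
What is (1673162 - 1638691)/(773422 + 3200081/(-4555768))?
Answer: 157041878728/3523527998015 ≈ 0.044569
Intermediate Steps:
(1673162 - 1638691)/(773422 + 3200081/(-4555768)) = 34471/(773422 + 3200081*(-1/4555768)) = 34471/(773422 - 3200081/4555768) = 34471/(3523527998015/4555768) = 34471*(4555768/3523527998015) = 157041878728/3523527998015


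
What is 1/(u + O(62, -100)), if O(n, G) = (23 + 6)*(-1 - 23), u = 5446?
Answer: 1/4750 ≈ 0.00021053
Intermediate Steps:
O(n, G) = -696 (O(n, G) = 29*(-24) = -696)
1/(u + O(62, -100)) = 1/(5446 - 696) = 1/4750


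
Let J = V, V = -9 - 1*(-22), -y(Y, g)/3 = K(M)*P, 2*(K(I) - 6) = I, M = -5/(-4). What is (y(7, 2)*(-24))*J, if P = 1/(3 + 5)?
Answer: 6201/8 ≈ 775.13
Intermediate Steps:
M = 5/4 (M = -5*(-¼) = 5/4 ≈ 1.2500)
K(I) = 6 + I/2
P = ⅛ (P = 1/8 = ⅛ ≈ 0.12500)
y(Y, g) = -159/64 (y(Y, g) = -3*(6 + (½)*(5/4))/8 = -3*(6 + 5/8)/8 = -159/(8*8) = -3*53/64 = -159/64)
V = 13 (V = -9 + 22 = 13)
J = 13
(y(7, 2)*(-24))*J = -159/64*(-24)*13 = (477/8)*13 = 6201/8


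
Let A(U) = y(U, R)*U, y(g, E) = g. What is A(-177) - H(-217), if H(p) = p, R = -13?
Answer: 31546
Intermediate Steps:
A(U) = U² (A(U) = U*U = U²)
A(-177) - H(-217) = (-177)² - 1*(-217) = 31329 + 217 = 31546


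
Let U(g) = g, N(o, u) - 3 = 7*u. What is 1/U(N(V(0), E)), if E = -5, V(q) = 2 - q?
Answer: -1/32 ≈ -0.031250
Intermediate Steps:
N(o, u) = 3 + 7*u
1/U(N(V(0), E)) = 1/(3 + 7*(-5)) = 1/(3 - 35) = 1/(-32) = -1/32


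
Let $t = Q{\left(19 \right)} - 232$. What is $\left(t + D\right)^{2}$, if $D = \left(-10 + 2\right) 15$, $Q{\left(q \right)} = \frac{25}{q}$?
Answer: $\frac{44395569}{361} \approx 1.2298 \cdot 10^{5}$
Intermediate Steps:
$t = - \frac{4383}{19}$ ($t = \frac{25}{19} - 232 = - \frac{4383}{19} \approx -230.68$)
$D = -120$ ($D = \left(-8\right) 15 = -120$)
$\left(t + D\right)^{2} = \left(- \frac{4383}{19} - 120\right)^{2} = \left(- \frac{6663}{19}\right)^{2} = \frac{44395569}{361}$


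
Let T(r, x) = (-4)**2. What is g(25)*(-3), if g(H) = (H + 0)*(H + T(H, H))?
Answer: -3075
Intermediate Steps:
T(r, x) = 16
g(H) = H*(16 + H) (g(H) = (H + 0)*(H + 16) = H*(16 + H))
g(25)*(-3) = (25*(16 + 25))*(-3) = (25*41)*(-3) = 1025*(-3) = -3075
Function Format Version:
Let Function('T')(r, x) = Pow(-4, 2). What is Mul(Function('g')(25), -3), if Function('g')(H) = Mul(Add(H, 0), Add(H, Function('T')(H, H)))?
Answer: -3075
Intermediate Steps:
Function('T')(r, x) = 16
Function('g')(H) = Mul(H, Add(16, H)) (Function('g')(H) = Mul(Add(H, 0), Add(H, 16)) = Mul(H, Add(16, H)))
Mul(Function('g')(25), -3) = Mul(Mul(25, Add(16, 25)), -3) = Mul(Mul(25, 41), -3) = Mul(1025, -3) = -3075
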